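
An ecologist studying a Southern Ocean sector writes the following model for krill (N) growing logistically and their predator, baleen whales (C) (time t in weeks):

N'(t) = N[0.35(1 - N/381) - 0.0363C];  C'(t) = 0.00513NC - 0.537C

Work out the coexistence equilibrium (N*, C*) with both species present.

N* ≈ 105, C* ≈ 6.99

From dC/dt = 0 with C > 0: 0.00513N* = 0.537, so N* = 105.
Substitute into dN/dt = 0: 0.35(1 - 105/381) = 0.0363C*.
The bracket is 0.725, giving C* = 0.254/0.0363 = 6.99.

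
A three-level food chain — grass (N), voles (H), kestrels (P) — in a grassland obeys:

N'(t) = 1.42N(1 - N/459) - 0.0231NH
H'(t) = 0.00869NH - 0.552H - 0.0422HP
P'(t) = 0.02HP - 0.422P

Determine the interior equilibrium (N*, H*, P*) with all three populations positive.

N* ≈ 301, H* ≈ 21.1, P* ≈ 49

From dP/dt = 0: 0.02H* = 0.422, so H* = 21.1.
From dN/dt = 0: 1.42(1 - N*/459) = 0.0231·21.1, giving N* = 459·(1 - 0.343) = 301.
From dH/dt = 0: 0.00869·301 - 0.552 = 0.0422P*, so P* = 2.07/0.0422 = 49.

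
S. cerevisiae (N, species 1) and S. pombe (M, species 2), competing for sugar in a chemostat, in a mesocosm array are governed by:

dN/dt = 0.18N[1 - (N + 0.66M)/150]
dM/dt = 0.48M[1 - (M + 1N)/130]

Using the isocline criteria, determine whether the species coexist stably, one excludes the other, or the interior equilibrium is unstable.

species 1 excludes species 2

Compare the nullcline intercepts: K1/α12 = 150/0.66 = 227 > K2 = 130; K2/α21 = 130/1 = 130 < K1 = 150.
Since the inequalities point opposite ways, species 1 can invade but species 2 cannot.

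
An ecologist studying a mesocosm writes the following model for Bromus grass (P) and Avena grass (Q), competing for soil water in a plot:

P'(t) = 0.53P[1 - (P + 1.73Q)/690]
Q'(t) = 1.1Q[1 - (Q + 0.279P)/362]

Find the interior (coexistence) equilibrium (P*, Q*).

Setting both brackets to zero gives the nullclines P + 1.73Q = 690 and 0.279P + Q = 362.
Substituting Q = 362 - 0.279P into the first: P(1 - 1.73·0.279) = 690 - 1.73·362.
So P* = 63.7/0.517 = 123, and then Q* = 362 - 0.279·123 = 328.

P* ≈ 123, Q* ≈ 328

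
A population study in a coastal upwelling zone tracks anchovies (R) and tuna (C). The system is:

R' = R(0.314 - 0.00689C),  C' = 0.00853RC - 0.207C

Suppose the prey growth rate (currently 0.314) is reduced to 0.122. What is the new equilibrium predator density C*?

At the interior fixed point, setting dR/dt = 0 with R > 0 fixes C* = (prey growth rate)/(RC coefficient) — independent of the other coefficients.
With the change, C* = 0.122/0.00689 = 17.7; it falls from 45.6.

C* ≈ 17.7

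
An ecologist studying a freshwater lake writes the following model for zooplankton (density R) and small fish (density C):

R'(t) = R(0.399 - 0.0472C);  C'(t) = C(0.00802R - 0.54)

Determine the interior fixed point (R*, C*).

R* ≈ 67.3, C* ≈ 8.45

Set dC/dt = 0 with C > 0: 0.00802R - 0.54 = 0, so R* = 0.54/0.00802 = 67.3.
Set dR/dt = 0 with R > 0: 0.399 - 0.0472C = 0, so C* = 0.399/0.0472 = 8.45.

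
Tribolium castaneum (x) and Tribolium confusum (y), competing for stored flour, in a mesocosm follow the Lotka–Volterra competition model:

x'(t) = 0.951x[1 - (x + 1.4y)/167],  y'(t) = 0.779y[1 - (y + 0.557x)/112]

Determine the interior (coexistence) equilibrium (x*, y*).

Setting both brackets to zero gives the nullclines x + 1.4y = 167 and 0.557x + y = 112.
Substituting y = 112 - 0.557x into the first: x(1 - 1.4·0.557) = 167 - 1.4·112.
So x* = 10.2/0.22 = 46.3, and then y* = 112 - 0.557·46.3 = 86.2.

x* ≈ 46.3, y* ≈ 86.2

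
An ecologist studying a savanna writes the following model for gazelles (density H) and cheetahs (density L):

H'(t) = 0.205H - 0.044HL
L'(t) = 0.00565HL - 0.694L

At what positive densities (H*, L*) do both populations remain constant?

H* ≈ 123, L* ≈ 4.66

Set dL/dt = 0 with L > 0: 0.00565H - 0.694 = 0, so H* = 0.694/0.00565 = 123.
Set dH/dt = 0 with H > 0: 0.205 - 0.044L = 0, so L* = 0.205/0.044 = 4.66.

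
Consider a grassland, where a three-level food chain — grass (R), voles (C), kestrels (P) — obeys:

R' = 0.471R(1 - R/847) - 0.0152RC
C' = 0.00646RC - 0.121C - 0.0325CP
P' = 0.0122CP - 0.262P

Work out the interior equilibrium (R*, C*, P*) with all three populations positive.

R* ≈ 260, C* ≈ 21.5, P* ≈ 48

From dP/dt = 0: 0.0122C* = 0.262, so C* = 21.5.
From dR/dt = 0: 0.471(1 - R*/847) = 0.0152·21.5, giving R* = 847·(1 - 0.693) = 260.
From dC/dt = 0: 0.00646·260 - 0.121 = 0.0325P*, so P* = 1.56/0.0325 = 48.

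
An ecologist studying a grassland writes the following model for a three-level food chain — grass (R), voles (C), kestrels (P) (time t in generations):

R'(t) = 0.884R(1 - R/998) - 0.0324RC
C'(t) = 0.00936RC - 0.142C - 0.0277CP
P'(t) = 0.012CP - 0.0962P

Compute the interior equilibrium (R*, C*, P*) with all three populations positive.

R* ≈ 705, C* ≈ 8.02, P* ≈ 233

From dP/dt = 0: 0.012C* = 0.0962, so C* = 8.02.
From dR/dt = 0: 0.884(1 - R*/998) = 0.0324·8.02, giving R* = 998·(1 - 0.294) = 705.
From dC/dt = 0: 0.00936·705 - 0.142 = 0.0277P*, so P* = 6.45/0.0277 = 233.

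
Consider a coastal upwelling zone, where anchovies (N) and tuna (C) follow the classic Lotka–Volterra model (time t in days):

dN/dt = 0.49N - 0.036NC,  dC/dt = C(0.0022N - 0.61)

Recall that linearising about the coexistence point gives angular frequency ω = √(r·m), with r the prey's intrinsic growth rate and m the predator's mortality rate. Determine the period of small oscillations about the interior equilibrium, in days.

T ≈ 11.5 days

Here r = 0.49 and m = 0.61, so r·m = 0.299.
ω = √0.299 = 0.547 per day, hence T = 2π/ω ≈ 11.5 days.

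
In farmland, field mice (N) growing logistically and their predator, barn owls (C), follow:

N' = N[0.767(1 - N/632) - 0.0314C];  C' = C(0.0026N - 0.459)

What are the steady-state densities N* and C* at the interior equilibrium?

From dC/dt = 0 with C > 0: 0.0026N* = 0.459, so N* = 177.
Substitute into dN/dt = 0: 0.767(1 - 177/632) = 0.0314C*.
The bracket is 0.721, giving C* = 0.553/0.0314 = 17.6.

N* ≈ 177, C* ≈ 17.6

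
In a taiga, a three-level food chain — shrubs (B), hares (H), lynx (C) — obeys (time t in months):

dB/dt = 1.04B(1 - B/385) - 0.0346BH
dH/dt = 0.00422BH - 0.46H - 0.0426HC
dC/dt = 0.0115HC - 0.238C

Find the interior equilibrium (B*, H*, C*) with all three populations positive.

B* ≈ 120, H* ≈ 20.7, C* ≈ 1.08

From dC/dt = 0: 0.0115H* = 0.238, so H* = 20.7.
From dB/dt = 0: 1.04(1 - B*/385) = 0.0346·20.7, giving B* = 385·(1 - 0.689) = 120.
From dH/dt = 0: 0.00422·120 - 0.46 = 0.0426C*, so C* = 0.046/0.0426 = 1.08.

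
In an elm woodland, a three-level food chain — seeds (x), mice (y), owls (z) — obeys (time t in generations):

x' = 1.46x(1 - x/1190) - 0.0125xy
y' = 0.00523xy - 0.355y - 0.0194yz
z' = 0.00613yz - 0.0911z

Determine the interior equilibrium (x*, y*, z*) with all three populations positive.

From dz/dt = 0: 0.00613y* = 0.0911, so y* = 14.9.
From dx/dt = 0: 1.46(1 - x*/1190) = 0.0125·14.9, giving x* = 1190·(1 - 0.127) = 1040.
From dy/dt = 0: 0.00523·1040 - 0.355 = 0.0194z*, so z* = 5.08/0.0194 = 262.

x* ≈ 1040, y* ≈ 14.9, z* ≈ 262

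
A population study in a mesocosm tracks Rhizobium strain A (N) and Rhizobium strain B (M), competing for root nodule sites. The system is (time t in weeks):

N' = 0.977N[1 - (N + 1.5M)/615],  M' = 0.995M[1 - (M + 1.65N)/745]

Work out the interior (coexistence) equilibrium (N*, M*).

Setting both brackets to zero gives the nullclines N + 1.5M = 615 and 1.65N + M = 745.
Substituting M = 745 - 1.65N into the first: N(1 - 1.5·1.65) = 615 - 1.5·745.
So N* = -502/-1.47 = 341, and then M* = 745 - 1.65·341 = 183.

N* ≈ 341, M* ≈ 183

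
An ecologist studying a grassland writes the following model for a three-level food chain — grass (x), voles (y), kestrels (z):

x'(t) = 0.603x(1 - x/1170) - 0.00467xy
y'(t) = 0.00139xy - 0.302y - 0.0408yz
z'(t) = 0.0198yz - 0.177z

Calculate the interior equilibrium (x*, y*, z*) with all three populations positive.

x* ≈ 1090, y* ≈ 8.94, z* ≈ 29.7

From dz/dt = 0: 0.0198y* = 0.177, so y* = 8.94.
From dx/dt = 0: 0.603(1 - x*/1170) = 0.00467·8.94, giving x* = 1170·(1 - 0.0692) = 1090.
From dy/dt = 0: 0.00139·1090 - 0.302 = 0.0408z*, so z* = 1.21/0.0408 = 29.7.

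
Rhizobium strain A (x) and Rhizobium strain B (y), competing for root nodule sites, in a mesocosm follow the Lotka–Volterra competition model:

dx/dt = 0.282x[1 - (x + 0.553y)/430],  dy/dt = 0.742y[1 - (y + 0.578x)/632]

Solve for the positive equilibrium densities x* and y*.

x* ≈ 118, y* ≈ 564

Setting both brackets to zero gives the nullclines x + 0.553y = 430 and 0.578x + y = 632.
Substituting y = 632 - 0.578x into the first: x(1 - 0.553·0.578) = 430 - 0.553·632.
So x* = 80.5/0.68 = 118, and then y* = 632 - 0.578·118 = 564.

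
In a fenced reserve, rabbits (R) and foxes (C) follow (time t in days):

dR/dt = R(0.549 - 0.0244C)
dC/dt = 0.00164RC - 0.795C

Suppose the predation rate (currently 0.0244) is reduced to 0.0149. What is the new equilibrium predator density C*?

C* ≈ 36.8

At the interior fixed point, setting dR/dt = 0 with R > 0 fixes C* = (prey growth rate)/(RC coefficient) — independent of the other coefficients.
With the change, C* = 0.549/0.0149 = 36.8; it rises from 22.5.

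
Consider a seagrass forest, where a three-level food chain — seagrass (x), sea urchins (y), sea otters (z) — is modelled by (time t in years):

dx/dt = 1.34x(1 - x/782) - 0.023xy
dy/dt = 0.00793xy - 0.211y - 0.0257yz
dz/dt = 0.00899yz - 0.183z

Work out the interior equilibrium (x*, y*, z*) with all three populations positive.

x* ≈ 509, y* ≈ 20.4, z* ≈ 149

From dz/dt = 0: 0.00899y* = 0.183, so y* = 20.4.
From dx/dt = 0: 1.34(1 - x*/782) = 0.023·20.4, giving x* = 782·(1 - 0.349) = 509.
From dy/dt = 0: 0.00793·509 - 0.211 = 0.0257z*, so z* = 3.82/0.0257 = 149.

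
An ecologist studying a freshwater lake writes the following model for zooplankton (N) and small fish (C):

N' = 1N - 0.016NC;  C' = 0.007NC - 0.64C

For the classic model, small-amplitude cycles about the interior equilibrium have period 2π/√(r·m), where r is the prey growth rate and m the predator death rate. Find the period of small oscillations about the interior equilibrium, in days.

Here r = 1 and m = 0.64, so r·m = 0.64.
ω = √0.64 = 0.8 per day, hence T = 2π/ω ≈ 7.85 days.

T ≈ 7.85 days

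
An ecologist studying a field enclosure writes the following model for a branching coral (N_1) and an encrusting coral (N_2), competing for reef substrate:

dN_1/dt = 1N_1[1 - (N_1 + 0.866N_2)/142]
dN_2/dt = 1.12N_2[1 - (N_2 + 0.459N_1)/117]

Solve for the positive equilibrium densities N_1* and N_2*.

Setting both brackets to zero gives the nullclines N_1 + 0.866N_2 = 142 and 0.459N_1 + N_2 = 117.
Substituting N_2 = 117 - 0.459N_1 into the first: N_1(1 - 0.866·0.459) = 142 - 0.866·117.
So N_1* = 40.7/0.603 = 67.5, and then N_2* = 117 - 0.459·67.5 = 86.

N_1* ≈ 67.5, N_2* ≈ 86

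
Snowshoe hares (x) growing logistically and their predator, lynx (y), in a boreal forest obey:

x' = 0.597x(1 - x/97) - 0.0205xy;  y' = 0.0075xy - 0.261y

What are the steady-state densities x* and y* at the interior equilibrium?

From dy/dt = 0 with y > 0: 0.0075x* = 0.261, so x* = 34.8.
Substitute into dx/dt = 0: 0.597(1 - 34.8/97) = 0.0205y*.
The bracket is 0.641, giving y* = 0.383/0.0205 = 18.7.

x* ≈ 34.8, y* ≈ 18.7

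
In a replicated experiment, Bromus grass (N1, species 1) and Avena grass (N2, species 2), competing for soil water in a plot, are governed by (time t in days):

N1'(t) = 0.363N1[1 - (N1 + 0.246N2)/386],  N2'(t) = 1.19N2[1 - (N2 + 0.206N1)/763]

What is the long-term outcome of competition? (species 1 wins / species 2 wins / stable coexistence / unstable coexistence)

Compare the nullcline intercepts: K1/α12 = 386/0.246 = 1570 > K2 = 763; K2/α21 = 763/0.206 = 3700 > K1 = 386.
Since both inequalities hold, each species can invade when rare, so the interior equilibrium is stable.

stable coexistence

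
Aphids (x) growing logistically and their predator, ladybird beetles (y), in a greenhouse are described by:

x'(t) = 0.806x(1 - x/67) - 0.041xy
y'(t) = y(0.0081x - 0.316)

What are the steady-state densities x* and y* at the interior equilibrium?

From dy/dt = 0 with y > 0: 0.0081x* = 0.316, so x* = 39.
Substitute into dx/dt = 0: 0.806(1 - 39/67) = 0.041y*.
The bracket is 0.418, giving y* = 0.337/0.041 = 8.21.

x* ≈ 39, y* ≈ 8.21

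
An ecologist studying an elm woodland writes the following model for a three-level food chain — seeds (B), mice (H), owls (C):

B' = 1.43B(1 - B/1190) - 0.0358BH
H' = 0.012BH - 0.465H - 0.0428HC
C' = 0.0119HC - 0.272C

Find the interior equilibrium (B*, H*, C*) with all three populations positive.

B* ≈ 509, H* ≈ 22.9, C* ≈ 132

From dC/dt = 0: 0.0119H* = 0.272, so H* = 22.9.
From dB/dt = 0: 1.43(1 - B*/1190) = 0.0358·22.9, giving B* = 1190·(1 - 0.572) = 509.
From dH/dt = 0: 0.012·509 - 0.465 = 0.0428C*, so C* = 5.64/0.0428 = 132.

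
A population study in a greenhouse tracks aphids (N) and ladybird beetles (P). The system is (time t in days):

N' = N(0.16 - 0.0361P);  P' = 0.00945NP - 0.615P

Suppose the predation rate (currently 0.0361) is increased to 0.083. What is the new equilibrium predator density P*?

P* ≈ 1.93

At the interior fixed point, setting dN/dt = 0 with N > 0 fixes P* = (prey growth rate)/(NP coefficient) — independent of the other coefficients.
With the change, P* = 0.16/0.083 = 1.93; it falls from 4.43.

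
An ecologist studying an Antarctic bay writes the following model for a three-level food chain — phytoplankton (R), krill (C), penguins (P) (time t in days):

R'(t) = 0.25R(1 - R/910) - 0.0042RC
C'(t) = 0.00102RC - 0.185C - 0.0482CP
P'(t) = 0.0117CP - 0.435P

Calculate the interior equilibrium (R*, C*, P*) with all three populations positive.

R* ≈ 342, C* ≈ 37.2, P* ≈ 3.39

From dP/dt = 0: 0.0117C* = 0.435, so C* = 37.2.
From dR/dt = 0: 0.25(1 - R*/910) = 0.0042·37.2, giving R* = 910·(1 - 0.625) = 342.
From dC/dt = 0: 0.00102·342 - 0.185 = 0.0482P*, so P* = 0.163/0.0482 = 3.39.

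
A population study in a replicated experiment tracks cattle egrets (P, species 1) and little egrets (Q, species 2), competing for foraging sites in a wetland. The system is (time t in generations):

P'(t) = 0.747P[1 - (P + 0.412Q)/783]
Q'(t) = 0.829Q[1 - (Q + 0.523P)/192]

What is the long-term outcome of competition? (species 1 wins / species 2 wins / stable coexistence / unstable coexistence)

species 1 excludes species 2

Compare the nullcline intercepts: K1/α12 = 783/0.412 = 1900 > K2 = 192; K2/α21 = 192/0.523 = 367 < K1 = 783.
Since the inequalities point opposite ways, species 1 can invade but species 2 cannot.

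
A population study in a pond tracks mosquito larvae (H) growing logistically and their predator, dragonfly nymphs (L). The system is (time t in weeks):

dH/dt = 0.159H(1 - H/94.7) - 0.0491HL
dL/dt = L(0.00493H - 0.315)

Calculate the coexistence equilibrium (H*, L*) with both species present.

From dL/dt = 0 with L > 0: 0.00493H* = 0.315, so H* = 63.9.
Substitute into dH/dt = 0: 0.159(1 - 63.9/94.7) = 0.0491L*.
The bracket is 0.325, giving L* = 0.0517/0.0491 = 1.05.

H* ≈ 63.9, L* ≈ 1.05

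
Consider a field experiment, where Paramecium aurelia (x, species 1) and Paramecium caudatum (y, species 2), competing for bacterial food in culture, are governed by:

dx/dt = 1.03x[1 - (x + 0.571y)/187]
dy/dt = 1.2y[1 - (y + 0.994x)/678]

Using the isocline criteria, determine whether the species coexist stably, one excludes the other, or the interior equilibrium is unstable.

species 2 excludes species 1

Compare the nullcline intercepts: K1/α12 = 187/0.571 = 327 < K2 = 678; K2/α21 = 678/0.994 = 682 > K1 = 187.
Since the inequalities point opposite ways, species 2 can invade but species 1 cannot.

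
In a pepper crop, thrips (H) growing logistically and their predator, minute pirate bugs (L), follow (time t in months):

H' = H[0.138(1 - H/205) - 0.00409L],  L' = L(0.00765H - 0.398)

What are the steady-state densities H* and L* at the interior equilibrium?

H* ≈ 52, L* ≈ 25.2

From dL/dt = 0 with L > 0: 0.00765H* = 0.398, so H* = 52.
Substitute into dH/dt = 0: 0.138(1 - 52/205) = 0.00409L*.
The bracket is 0.746, giving L* = 0.103/0.00409 = 25.2.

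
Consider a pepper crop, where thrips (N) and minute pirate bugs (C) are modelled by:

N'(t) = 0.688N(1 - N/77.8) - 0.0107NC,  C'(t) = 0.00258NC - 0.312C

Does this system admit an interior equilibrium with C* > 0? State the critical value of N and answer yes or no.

The predator equation gives dC/dt > 0 only when N > 0.312/0.00258 = 121.
Without the predator, N → K = 77.8. Since 77.8 < 121, the predator cannot invade.

Threshold N = 121; K < 121, so no, the predator goes extinct.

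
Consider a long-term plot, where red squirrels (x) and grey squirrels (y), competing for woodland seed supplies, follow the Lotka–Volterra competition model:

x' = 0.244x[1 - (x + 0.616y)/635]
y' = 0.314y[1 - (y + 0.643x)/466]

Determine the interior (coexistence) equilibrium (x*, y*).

x* ≈ 576, y* ≈ 95.5

Setting both brackets to zero gives the nullclines x + 0.616y = 635 and 0.643x + y = 466.
Substituting y = 466 - 0.643x into the first: x(1 - 0.616·0.643) = 635 - 0.616·466.
So x* = 348/0.604 = 576, and then y* = 466 - 0.643·576 = 95.5.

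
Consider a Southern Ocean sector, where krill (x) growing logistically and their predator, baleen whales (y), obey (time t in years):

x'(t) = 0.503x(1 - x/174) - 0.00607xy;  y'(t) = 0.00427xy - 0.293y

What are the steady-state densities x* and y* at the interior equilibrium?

From dy/dt = 0 with y > 0: 0.00427x* = 0.293, so x* = 68.6.
Substitute into dx/dt = 0: 0.503(1 - 68.6/174) = 0.00607y*.
The bracket is 0.606, giving y* = 0.305/0.00607 = 50.2.

x* ≈ 68.6, y* ≈ 50.2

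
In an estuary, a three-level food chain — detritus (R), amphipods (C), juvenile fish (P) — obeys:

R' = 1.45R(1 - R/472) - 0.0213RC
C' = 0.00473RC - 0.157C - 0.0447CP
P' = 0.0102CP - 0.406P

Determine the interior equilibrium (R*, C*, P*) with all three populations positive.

R* ≈ 196, C* ≈ 39.8, P* ≈ 17.2

From dP/dt = 0: 0.0102C* = 0.406, so C* = 39.8.
From dR/dt = 0: 1.45(1 - R*/472) = 0.0213·39.8, giving R* = 472·(1 - 0.585) = 196.
From dC/dt = 0: 0.00473·196 - 0.157 = 0.0447P*, so P* = 0.77/0.0447 = 17.2.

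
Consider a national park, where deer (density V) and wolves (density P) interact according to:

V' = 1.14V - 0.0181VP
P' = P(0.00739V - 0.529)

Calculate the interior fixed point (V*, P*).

Set dP/dt = 0 with P > 0: 0.00739V - 0.529 = 0, so V* = 0.529/0.00739 = 71.6.
Set dV/dt = 0 with V > 0: 1.14 - 0.0181P = 0, so P* = 1.14/0.0181 = 63.

V* ≈ 71.6, P* ≈ 63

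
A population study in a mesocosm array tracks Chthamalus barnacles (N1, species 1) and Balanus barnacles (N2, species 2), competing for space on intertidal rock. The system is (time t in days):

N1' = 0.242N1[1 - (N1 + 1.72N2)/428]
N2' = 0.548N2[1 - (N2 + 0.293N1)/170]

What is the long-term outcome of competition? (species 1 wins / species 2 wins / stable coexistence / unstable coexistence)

Compare the nullcline intercepts: K1/α12 = 428/1.72 = 249 > K2 = 170; K2/α21 = 170/0.293 = 580 > K1 = 428.
Since both inequalities hold, each species can invade when rare, so the interior equilibrium is stable.

stable coexistence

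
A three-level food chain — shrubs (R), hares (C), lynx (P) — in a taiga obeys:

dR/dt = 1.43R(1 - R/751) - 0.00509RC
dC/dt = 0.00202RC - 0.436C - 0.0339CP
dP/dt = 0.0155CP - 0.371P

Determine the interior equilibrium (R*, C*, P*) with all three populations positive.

From dP/dt = 0: 0.0155C* = 0.371, so C* = 23.9.
From dR/dt = 0: 1.43(1 - R*/751) = 0.00509·23.9, giving R* = 751·(1 - 0.0852) = 687.
From dC/dt = 0: 0.00202·687 - 0.436 = 0.0339P*, so P* = 0.952/0.0339 = 28.1.

R* ≈ 687, C* ≈ 23.9, P* ≈ 28.1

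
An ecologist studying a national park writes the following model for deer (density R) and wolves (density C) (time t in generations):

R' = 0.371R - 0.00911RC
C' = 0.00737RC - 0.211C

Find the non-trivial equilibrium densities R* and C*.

R* ≈ 28.6, C* ≈ 40.7

Set dC/dt = 0 with C > 0: 0.00737R - 0.211 = 0, so R* = 0.211/0.00737 = 28.6.
Set dR/dt = 0 with R > 0: 0.371 - 0.00911C = 0, so C* = 0.371/0.00911 = 40.7.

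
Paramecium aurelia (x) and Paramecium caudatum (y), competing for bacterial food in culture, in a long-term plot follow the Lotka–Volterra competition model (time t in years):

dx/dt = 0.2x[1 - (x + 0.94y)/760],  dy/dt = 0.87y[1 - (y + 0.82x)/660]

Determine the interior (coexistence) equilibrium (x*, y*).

x* ≈ 609, y* ≈ 161

Setting both brackets to zero gives the nullclines x + 0.94y = 760 and 0.82x + y = 660.
Substituting y = 660 - 0.82x into the first: x(1 - 0.94·0.82) = 760 - 0.94·660.
So x* = 140/0.229 = 609, and then y* = 660 - 0.82·609 = 161.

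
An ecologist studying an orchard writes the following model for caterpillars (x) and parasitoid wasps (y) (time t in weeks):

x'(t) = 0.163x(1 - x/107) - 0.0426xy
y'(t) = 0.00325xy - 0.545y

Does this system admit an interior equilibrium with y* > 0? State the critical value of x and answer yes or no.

The predator equation gives dy/dt > 0 only when x > 0.545/0.00325 = 168.
Without the predator, x → K = 107. Since 107 < 168, the predator cannot invade.

Threshold x = 168; K < 168, so no, the predator goes extinct.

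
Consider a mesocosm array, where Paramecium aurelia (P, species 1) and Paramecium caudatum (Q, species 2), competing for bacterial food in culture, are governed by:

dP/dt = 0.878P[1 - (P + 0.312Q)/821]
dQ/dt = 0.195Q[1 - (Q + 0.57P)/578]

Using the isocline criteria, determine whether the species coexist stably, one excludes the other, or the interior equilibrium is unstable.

Compare the nullcline intercepts: K1/α12 = 821/0.312 = 2630 > K2 = 578; K2/α21 = 578/0.57 = 1010 > K1 = 821.
Since both inequalities hold, each species can invade when rare, so the interior equilibrium is stable.

stable coexistence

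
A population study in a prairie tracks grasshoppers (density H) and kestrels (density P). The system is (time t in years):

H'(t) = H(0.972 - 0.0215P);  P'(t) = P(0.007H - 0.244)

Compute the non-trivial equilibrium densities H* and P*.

Set dP/dt = 0 with P > 0: 0.007H - 0.244 = 0, so H* = 0.244/0.007 = 34.9.
Set dH/dt = 0 with H > 0: 0.972 - 0.0215P = 0, so P* = 0.972/0.0215 = 45.2.

H* ≈ 34.9, P* ≈ 45.2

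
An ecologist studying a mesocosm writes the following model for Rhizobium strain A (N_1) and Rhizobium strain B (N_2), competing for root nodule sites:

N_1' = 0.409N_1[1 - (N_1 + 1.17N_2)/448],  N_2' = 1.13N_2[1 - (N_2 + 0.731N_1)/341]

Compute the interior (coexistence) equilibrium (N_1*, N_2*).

N_1* ≈ 339, N_2* ≈ 93.4

Setting both brackets to zero gives the nullclines N_1 + 1.17N_2 = 448 and 0.731N_1 + N_2 = 341.
Substituting N_2 = 341 - 0.731N_1 into the first: N_1(1 - 1.17·0.731) = 448 - 1.17·341.
So N_1* = 49/0.145 = 339, and then N_2* = 341 - 0.731·339 = 93.4.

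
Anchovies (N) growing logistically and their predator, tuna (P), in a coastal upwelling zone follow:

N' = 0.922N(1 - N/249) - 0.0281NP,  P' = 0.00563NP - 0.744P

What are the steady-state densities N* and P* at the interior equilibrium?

From dP/dt = 0 with P > 0: 0.00563N* = 0.744, so N* = 132.
Substitute into dN/dt = 0: 0.922(1 - 132/249) = 0.0281P*.
The bracket is 0.469, giving P* = 0.433/0.0281 = 15.4.

N* ≈ 132, P* ≈ 15.4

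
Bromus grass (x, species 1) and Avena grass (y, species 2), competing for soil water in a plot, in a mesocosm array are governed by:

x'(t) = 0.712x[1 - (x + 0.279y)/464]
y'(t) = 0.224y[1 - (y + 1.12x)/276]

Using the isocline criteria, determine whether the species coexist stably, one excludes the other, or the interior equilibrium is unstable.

species 1 excludes species 2

Compare the nullcline intercepts: K1/α12 = 464/0.279 = 1660 > K2 = 276; K2/α21 = 276/1.12 = 246 < K1 = 464.
Since the inequalities point opposite ways, species 1 can invade but species 2 cannot.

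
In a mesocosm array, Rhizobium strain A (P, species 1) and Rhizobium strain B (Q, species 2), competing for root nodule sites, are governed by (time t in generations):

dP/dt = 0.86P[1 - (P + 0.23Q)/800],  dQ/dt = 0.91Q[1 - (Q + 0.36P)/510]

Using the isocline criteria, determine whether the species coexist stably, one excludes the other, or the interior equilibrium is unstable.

stable coexistence

Compare the nullcline intercepts: K1/α12 = 800/0.23 = 3480 > K2 = 510; K2/α21 = 510/0.36 = 1420 > K1 = 800.
Since both inequalities hold, each species can invade when rare, so the interior equilibrium is stable.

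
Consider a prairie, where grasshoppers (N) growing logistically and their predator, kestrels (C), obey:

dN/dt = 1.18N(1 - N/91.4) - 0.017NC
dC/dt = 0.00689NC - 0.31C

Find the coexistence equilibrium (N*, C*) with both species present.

N* ≈ 45, C* ≈ 35.2

From dC/dt = 0 with C > 0: 0.00689N* = 0.31, so N* = 45.
Substitute into dN/dt = 0: 1.18(1 - 45/91.4) = 0.017C*.
The bracket is 0.508, giving C* = 0.599/0.017 = 35.2.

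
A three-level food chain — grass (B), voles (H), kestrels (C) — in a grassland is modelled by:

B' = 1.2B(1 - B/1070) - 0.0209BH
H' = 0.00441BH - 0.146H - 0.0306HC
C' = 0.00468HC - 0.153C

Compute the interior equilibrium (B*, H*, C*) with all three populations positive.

From dC/dt = 0: 0.00468H* = 0.153, so H* = 32.7.
From dB/dt = 0: 1.2(1 - B*/1070) = 0.0209·32.7, giving B* = 1070·(1 - 0.569) = 461.
From dH/dt = 0: 0.00441·461 - 0.146 = 0.0306C*, so C* = 1.89/0.0306 = 61.6.

B* ≈ 461, H* ≈ 32.7, C* ≈ 61.6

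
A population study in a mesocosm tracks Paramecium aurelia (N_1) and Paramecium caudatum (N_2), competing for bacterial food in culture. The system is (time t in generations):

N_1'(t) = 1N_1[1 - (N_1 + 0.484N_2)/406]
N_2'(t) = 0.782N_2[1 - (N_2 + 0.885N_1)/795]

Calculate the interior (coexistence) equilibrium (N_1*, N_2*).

Setting both brackets to zero gives the nullclines N_1 + 0.484N_2 = 406 and 0.885N_1 + N_2 = 795.
Substituting N_2 = 795 - 0.885N_1 into the first: N_1(1 - 0.484·0.885) = 406 - 0.484·795.
So N_1* = 21.2/0.572 = 37.1, and then N_2* = 795 - 0.885·37.1 = 762.

N_1* ≈ 37.1, N_2* ≈ 762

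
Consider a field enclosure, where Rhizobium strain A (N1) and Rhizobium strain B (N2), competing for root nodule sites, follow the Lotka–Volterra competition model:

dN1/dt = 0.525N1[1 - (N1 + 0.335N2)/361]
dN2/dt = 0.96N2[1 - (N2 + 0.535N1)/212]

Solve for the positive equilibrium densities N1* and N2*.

N1* ≈ 353, N2* ≈ 23

Setting both brackets to zero gives the nullclines N1 + 0.335N2 = 361 and 0.535N1 + N2 = 212.
Substituting N2 = 212 - 0.535N1 into the first: N1(1 - 0.335·0.535) = 361 - 0.335·212.
So N1* = 290/0.821 = 353, and then N2* = 212 - 0.535·353 = 23.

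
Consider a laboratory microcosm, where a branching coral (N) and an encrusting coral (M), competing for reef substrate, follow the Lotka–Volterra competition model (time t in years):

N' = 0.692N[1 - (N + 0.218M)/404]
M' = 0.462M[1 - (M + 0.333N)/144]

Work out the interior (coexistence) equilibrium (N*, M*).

Setting both brackets to zero gives the nullclines N + 0.218M = 404 and 0.333N + M = 144.
Substituting M = 144 - 0.333N into the first: N(1 - 0.218·0.333) = 404 - 0.218·144.
So N* = 373/0.927 = 402, and then M* = 144 - 0.333·402 = 10.2.

N* ≈ 402, M* ≈ 10.2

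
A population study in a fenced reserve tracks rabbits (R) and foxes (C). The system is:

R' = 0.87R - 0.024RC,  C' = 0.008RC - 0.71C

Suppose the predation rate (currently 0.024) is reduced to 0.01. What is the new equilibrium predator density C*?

At the interior fixed point, setting dR/dt = 0 with R > 0 fixes C* = (prey growth rate)/(RC coefficient) — independent of the other coefficients.
With the change, C* = 0.87/0.01 = 87; it rises from 36.2.

C* ≈ 87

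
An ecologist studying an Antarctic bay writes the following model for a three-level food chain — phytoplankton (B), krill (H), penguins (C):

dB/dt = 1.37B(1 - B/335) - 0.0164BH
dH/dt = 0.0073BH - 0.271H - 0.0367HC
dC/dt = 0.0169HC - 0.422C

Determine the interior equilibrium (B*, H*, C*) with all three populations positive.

From dC/dt = 0: 0.0169H* = 0.422, so H* = 25.
From dB/dt = 0: 1.37(1 - B*/335) = 0.0164·25, giving B* = 335·(1 - 0.299) = 235.
From dH/dt = 0: 0.0073·235 - 0.271 = 0.0367C*, so C* = 1.44/0.0367 = 39.3.

B* ≈ 235, H* ≈ 25, C* ≈ 39.3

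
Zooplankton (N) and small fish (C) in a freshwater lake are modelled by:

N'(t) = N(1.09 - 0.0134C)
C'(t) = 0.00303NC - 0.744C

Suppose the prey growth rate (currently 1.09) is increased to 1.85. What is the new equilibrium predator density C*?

At the interior fixed point, setting dN/dt = 0 with N > 0 fixes C* = (prey growth rate)/(NC coefficient) — independent of the other coefficients.
With the change, C* = 1.85/0.0134 = 138; it rises from 81.3.

C* ≈ 138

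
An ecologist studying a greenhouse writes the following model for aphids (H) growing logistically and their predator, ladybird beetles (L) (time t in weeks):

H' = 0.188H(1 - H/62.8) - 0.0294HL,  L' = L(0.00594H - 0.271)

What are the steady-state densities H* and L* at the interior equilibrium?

From dL/dt = 0 with L > 0: 0.00594H* = 0.271, so H* = 45.6.
Substitute into dH/dt = 0: 0.188(1 - 45.6/62.8) = 0.0294L*.
The bracket is 0.274, giving L* = 0.0514/0.0294 = 1.75.

H* ≈ 45.6, L* ≈ 1.75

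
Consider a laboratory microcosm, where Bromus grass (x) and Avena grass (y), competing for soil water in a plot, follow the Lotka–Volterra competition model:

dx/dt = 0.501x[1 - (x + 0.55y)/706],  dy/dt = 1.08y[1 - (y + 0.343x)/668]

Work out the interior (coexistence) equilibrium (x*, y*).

Setting both brackets to zero gives the nullclines x + 0.55y = 706 and 0.343x + y = 668.
Substituting y = 668 - 0.343x into the first: x(1 - 0.55·0.343) = 706 - 0.55·668.
So x* = 339/0.811 = 417, and then y* = 668 - 0.343·417 = 525.

x* ≈ 417, y* ≈ 525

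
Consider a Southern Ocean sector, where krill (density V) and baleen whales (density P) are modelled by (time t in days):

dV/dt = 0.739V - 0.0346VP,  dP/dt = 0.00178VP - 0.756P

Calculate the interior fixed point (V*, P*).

V* ≈ 425, P* ≈ 21.4

Set dP/dt = 0 with P > 0: 0.00178V - 0.756 = 0, so V* = 0.756/0.00178 = 425.
Set dV/dt = 0 with V > 0: 0.739 - 0.0346P = 0, so P* = 0.739/0.0346 = 21.4.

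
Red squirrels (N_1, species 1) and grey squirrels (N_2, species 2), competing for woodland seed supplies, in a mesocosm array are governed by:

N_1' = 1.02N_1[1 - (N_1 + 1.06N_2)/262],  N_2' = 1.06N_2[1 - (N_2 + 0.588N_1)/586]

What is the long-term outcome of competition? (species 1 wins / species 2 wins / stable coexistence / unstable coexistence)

species 2 excludes species 1

Compare the nullcline intercepts: K1/α12 = 262/1.06 = 247 < K2 = 586; K2/α21 = 586/0.588 = 997 > K1 = 262.
Since the inequalities point opposite ways, species 2 can invade but species 1 cannot.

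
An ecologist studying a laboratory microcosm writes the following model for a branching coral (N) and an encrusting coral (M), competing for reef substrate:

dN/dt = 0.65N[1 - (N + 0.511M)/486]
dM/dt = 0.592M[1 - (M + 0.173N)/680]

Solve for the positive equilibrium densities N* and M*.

N* ≈ 152, M* ≈ 654

Setting both brackets to zero gives the nullclines N + 0.511M = 486 and 0.173N + M = 680.
Substituting M = 680 - 0.173N into the first: N(1 - 0.511·0.173) = 486 - 0.511·680.
So N* = 139/0.912 = 152, and then M* = 680 - 0.173·152 = 654.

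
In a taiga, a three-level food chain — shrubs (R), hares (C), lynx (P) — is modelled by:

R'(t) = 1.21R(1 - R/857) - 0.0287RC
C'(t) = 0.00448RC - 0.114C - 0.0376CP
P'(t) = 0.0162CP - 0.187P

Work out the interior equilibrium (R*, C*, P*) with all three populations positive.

R* ≈ 622, C* ≈ 11.5, P* ≈ 71.1

From dP/dt = 0: 0.0162C* = 0.187, so C* = 11.5.
From dR/dt = 0: 1.21(1 - R*/857) = 0.0287·11.5, giving R* = 857·(1 - 0.274) = 622.
From dC/dt = 0: 0.00448·622 - 0.114 = 0.0376P*, so P* = 2.67/0.0376 = 71.1.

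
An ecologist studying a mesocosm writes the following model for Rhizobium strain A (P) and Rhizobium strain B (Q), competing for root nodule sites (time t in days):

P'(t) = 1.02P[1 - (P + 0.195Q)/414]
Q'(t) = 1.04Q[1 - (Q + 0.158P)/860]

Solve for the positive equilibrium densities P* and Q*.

P* ≈ 254, Q* ≈ 820

Setting both brackets to zero gives the nullclines P + 0.195Q = 414 and 0.158P + Q = 860.
Substituting Q = 860 - 0.158P into the first: P(1 - 0.195·0.158) = 414 - 0.195·860.
So P* = 246/0.969 = 254, and then Q* = 860 - 0.158·254 = 820.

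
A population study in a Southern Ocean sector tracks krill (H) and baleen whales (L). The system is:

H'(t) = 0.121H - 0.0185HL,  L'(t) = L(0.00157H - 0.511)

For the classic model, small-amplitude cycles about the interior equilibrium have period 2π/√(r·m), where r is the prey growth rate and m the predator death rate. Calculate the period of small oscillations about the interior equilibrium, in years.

T ≈ 25.3 years

Here r = 0.121 and m = 0.511, so r·m = 0.0618.
ω = √0.0618 = 0.249 per year, hence T = 2π/ω ≈ 25.3 years.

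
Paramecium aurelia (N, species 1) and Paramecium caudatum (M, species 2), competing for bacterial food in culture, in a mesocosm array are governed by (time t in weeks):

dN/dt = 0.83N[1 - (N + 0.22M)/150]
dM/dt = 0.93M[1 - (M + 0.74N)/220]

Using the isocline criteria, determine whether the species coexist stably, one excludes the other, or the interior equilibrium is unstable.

Compare the nullcline intercepts: K1/α12 = 150/0.22 = 682 > K2 = 220; K2/α21 = 220/0.74 = 297 > K1 = 150.
Since both inequalities hold, each species can invade when rare, so the interior equilibrium is stable.

stable coexistence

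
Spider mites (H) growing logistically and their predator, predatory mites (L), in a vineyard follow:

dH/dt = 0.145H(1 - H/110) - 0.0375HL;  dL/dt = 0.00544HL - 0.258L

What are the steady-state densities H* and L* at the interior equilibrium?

From dL/dt = 0 with L > 0: 0.00544H* = 0.258, so H* = 47.4.
Substitute into dH/dt = 0: 0.145(1 - 47.4/110) = 0.0375L*.
The bracket is 0.569, giving L* = 0.0825/0.0375 = 2.2.

H* ≈ 47.4, L* ≈ 2.2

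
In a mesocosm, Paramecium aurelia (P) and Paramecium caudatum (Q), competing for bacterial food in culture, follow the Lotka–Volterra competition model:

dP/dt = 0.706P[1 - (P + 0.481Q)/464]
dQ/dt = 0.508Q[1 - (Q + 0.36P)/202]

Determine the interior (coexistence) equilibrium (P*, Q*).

P* ≈ 444, Q* ≈ 42.3

Setting both brackets to zero gives the nullclines P + 0.481Q = 464 and 0.36P + Q = 202.
Substituting Q = 202 - 0.36P into the first: P(1 - 0.481·0.36) = 464 - 0.481·202.
So P* = 367/0.827 = 444, and then Q* = 202 - 0.36·444 = 42.3.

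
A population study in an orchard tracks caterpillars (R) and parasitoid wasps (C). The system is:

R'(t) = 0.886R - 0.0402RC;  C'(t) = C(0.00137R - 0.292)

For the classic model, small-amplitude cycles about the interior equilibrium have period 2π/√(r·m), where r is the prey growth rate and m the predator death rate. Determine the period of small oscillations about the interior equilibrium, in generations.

Here r = 0.886 and m = 0.292, so r·m = 0.259.
ω = √0.259 = 0.509 per generation, hence T = 2π/ω ≈ 12.4 generations.

T ≈ 12.4 generations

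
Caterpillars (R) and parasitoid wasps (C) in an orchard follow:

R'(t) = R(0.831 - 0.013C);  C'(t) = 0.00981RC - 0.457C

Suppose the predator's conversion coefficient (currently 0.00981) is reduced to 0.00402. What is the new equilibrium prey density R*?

R* ≈ 114

At the interior fixed point, setting dC/dt = 0 with C > 0 fixes R* = (predator death rate)/(RC coefficient) — independent of the other coefficients.
With the change, R* = 0.457/0.00402 = 114; it rises from 46.6.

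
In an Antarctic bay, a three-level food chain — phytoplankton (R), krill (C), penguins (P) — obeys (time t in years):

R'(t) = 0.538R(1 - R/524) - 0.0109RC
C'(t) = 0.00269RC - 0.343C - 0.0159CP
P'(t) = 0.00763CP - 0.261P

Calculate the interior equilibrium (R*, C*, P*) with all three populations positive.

R* ≈ 161, C* ≈ 34.2, P* ≈ 5.64

From dP/dt = 0: 0.00763C* = 0.261, so C* = 34.2.
From dR/dt = 0: 0.538(1 - R*/524) = 0.0109·34.2, giving R* = 524·(1 - 0.693) = 161.
From dC/dt = 0: 0.00269·161 - 0.343 = 0.0159P*, so P* = 0.0897/0.0159 = 5.64.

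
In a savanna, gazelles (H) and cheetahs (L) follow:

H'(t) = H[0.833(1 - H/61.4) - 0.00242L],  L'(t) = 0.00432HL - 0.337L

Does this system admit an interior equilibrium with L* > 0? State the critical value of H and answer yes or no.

The predator equation gives dL/dt > 0 only when H > 0.337/0.00432 = 78.
Without the predator, H → K = 61.4. Since 61.4 < 78, the predator cannot invade.

Threshold H = 78; K < 78, so no, the predator goes extinct.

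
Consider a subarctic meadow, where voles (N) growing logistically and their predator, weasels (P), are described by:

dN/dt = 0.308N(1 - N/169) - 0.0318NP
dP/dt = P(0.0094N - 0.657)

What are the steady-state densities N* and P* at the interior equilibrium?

From dP/dt = 0 with P > 0: 0.0094N* = 0.657, so N* = 69.9.
Substitute into dN/dt = 0: 0.308(1 - 69.9/169) = 0.0318P*.
The bracket is 0.586, giving P* = 0.181/0.0318 = 5.68.

N* ≈ 69.9, P* ≈ 5.68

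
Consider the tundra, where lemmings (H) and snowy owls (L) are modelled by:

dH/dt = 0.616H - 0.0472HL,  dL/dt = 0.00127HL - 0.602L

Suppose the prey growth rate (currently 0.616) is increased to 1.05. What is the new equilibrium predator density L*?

At the interior fixed point, setting dH/dt = 0 with H > 0 fixes L* = (prey growth rate)/(HL coefficient) — independent of the other coefficients.
With the change, L* = 1.05/0.0472 = 22.2; it rises from 13.1.

L* ≈ 22.2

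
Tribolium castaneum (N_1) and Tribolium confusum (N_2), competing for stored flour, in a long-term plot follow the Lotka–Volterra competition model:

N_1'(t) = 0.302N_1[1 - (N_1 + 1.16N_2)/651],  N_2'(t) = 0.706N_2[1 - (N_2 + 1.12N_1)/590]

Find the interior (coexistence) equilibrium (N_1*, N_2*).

Setting both brackets to zero gives the nullclines N_1 + 1.16N_2 = 651 and 1.12N_1 + N_2 = 590.
Substituting N_2 = 590 - 1.12N_1 into the first: N_1(1 - 1.16·1.12) = 651 - 1.16·590.
So N_1* = -33.4/-0.299 = 112, and then N_2* = 590 - 1.12·112 = 465.

N_1* ≈ 112, N_2* ≈ 465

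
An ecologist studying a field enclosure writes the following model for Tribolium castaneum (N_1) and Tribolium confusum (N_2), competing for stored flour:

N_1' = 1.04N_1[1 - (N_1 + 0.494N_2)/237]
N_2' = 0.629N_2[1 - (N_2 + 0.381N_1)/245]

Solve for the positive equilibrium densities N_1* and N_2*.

Setting both brackets to zero gives the nullclines N_1 + 0.494N_2 = 237 and 0.381N_1 + N_2 = 245.
Substituting N_2 = 245 - 0.381N_1 into the first: N_1(1 - 0.494·0.381) = 237 - 0.494·245.
So N_1* = 116/0.812 = 143, and then N_2* = 245 - 0.381·143 = 191.

N_1* ≈ 143, N_2* ≈ 191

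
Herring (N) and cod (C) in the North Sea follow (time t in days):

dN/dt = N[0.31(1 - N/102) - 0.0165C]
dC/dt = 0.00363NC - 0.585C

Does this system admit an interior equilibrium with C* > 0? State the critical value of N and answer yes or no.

The predator equation gives dC/dt > 0 only when N > 0.585/0.00363 = 161.
Without the predator, N → K = 102. Since 102 < 161, the predator cannot invade.

Threshold N = 161; K < 161, so no, the predator goes extinct.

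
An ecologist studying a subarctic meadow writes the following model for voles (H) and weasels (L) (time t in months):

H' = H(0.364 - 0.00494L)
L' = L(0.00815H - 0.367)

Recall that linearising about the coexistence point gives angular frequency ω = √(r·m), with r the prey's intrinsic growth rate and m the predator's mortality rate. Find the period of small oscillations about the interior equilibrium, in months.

Here r = 0.364 and m = 0.367, so r·m = 0.134.
ω = √0.134 = 0.365 per month, hence T = 2π/ω ≈ 17.2 months.

T ≈ 17.2 months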